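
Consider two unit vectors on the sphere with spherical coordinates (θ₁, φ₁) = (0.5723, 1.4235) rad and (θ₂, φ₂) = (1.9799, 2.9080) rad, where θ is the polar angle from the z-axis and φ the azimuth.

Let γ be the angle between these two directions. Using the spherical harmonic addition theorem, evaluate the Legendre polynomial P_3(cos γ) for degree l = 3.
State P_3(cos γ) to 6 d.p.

0.375393

Addition theorem: P_3(cos γ) = (4π/7) Σ_m Y*_{lm}(Ω₁) Y_{lm}(Ω₂), m = −3…3:
  m=-3: Y*=-0.028341-0.059906i  Y=-0.246288-0.207773i  product -0.005467+0.020642i
  m=-2: Y*=-0.241126+0.073163i  Y=-0.305534-0.154121i  product +0.084948+0.014809i
  m=-1: Y*=+0.065079+0.438625i  Y=+0.060238+0.014333i  product -0.002366+0.027355i
  m=+0: Y*=+0.167374-0.000000i  Y=+0.327889+0.000000i  product +0.054880+0.000000i
  m=+1: Y*=-0.065079+0.438625i  Y=-0.060238+0.014333i  product -0.002366-0.027355i
  m=+2: Y*=-0.241126-0.073163i  Y=-0.305534+0.154121i  product +0.084948-0.014809i
  m=+3: Y*=+0.028341-0.059906i  Y=+0.246288-0.207773i  product -0.005467-0.020642i
Σ over m = +0.209110+0.000000i; ×(4π/7) → +0.375393+0.000000i. Real part: 0.375393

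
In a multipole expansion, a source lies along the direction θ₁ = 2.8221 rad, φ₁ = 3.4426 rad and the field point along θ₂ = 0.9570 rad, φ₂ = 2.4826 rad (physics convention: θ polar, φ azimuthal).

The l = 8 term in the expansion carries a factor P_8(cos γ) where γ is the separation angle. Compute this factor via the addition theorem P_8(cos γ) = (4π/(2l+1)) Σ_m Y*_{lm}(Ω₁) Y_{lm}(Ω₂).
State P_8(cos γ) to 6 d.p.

-0.267371

Term-by-term m-sum for l=8 (normalisation 4π/17 = 0.739198):
  term(m=-8) = 0.00000 + 0.00000j   from Y*(Ω₁)=-0.00004 + 0.00003j, Y(Ω₂)=0.05456 - 0.08711j
  term(m=-7) = -0.00015 - 0.00007j   from Y*(Ω₁)=-0.00030 + 0.00051j, Y(Ω₂)=0.02876 + 0.28825j
  term(m=-6) = 0.00175 - 0.00101j   from Y*(Ω₁)=-0.00105 + 0.00440j, Y(Ω₂)=-0.30719 - 0.32422j
  term(m=-5) = -0.00073 + 0.00836j   from Y*(Ω₁)=0.00163 + 0.02477j, Y(Ω₂)=0.33391 + 0.05162j
  term(m=-4) = 0.00546 + 0.00458j   from Y*(Ω₁)=0.03586 + 0.09334j, Y(Ω₂)=0.06235 - 0.03452j
  term(m=-3) = -0.10231 + 0.02739j   from Y*(Ω₁)=0.17899 + 0.22696j, Y(Ω₂)=-0.14477 + 0.33660j
  term(m=-2) = 0.02309 - 0.06341j   from Y*(Ω₁)=0.45327 + 0.31144j, Y(Ω₂)=-0.03069 - 0.11881j
  term(m=-1) = -0.09271 - 0.13243j   from Y*(Ω₁)=0.49097 + 0.15242j, Y(Ω₂)=-0.24861 - 0.19254j
  term(m=+0) = -0.03049 + 0.00000j   from Y*(Ω₁)=-0.17599 + 0.00000j, Y(Ω₂)=0.17322 + 0.00000j
  term(m=+1) = -0.09271 + 0.13243j   from Y*(Ω₁)=-0.49097 + 0.15242j, Y(Ω₂)=0.24861 - 0.19254j
  term(m=+2) = 0.02309 + 0.06341j   from Y*(Ω₁)=0.45327 - 0.31144j, Y(Ω₂)=-0.03069 + 0.11881j
  term(m=+3) = -0.10231 - 0.02739j   from Y*(Ω₁)=-0.17899 + 0.22696j, Y(Ω₂)=0.14477 + 0.33660j
  term(m=+4) = 0.00546 - 0.00458j   from Y*(Ω₁)=0.03586 - 0.09334j, Y(Ω₂)=0.06235 + 0.03452j
  term(m=+5) = -0.00073 - 0.00836j   from Y*(Ω₁)=-0.00163 + 0.02477j, Y(Ω₂)=-0.33391 + 0.05162j
  term(m=+6) = 0.00175 + 0.00101j   from Y*(Ω₁)=-0.00105 - 0.00440j, Y(Ω₂)=-0.30719 + 0.32422j
  term(m=+7) = -0.00015 + 0.00007j   from Y*(Ω₁)=0.00030 + 0.00051j, Y(Ω₂)=-0.02876 + 0.28825j
  term(m=+8) = 0.00000 - 0.00000j   from Y*(Ω₁)=-0.00004 - 0.00003j, Y(Ω₂)=0.05456 + 0.08711j
Σ over m = -0.36170 - 0.00000j; ×(4π/17) → -0.26737 - 0.00000j. Real part: -0.267371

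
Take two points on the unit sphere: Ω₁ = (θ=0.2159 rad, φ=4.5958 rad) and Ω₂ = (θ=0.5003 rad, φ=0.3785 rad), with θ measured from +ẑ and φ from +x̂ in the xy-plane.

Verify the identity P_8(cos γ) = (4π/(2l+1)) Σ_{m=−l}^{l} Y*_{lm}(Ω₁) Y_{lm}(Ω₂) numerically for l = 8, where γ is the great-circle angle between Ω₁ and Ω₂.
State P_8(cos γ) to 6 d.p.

-0.058690

Addition theorem: P_8(cos γ) = (4π/17) Σ_m Y*_{lm}(Ω₁) Y_{lm}(Ω₂), m = −8…8:
  m=-8: +0.000001-0.000002i × -0.001436-0.000164i = -0.000000+0.000000i  (running Σ = -0.000000+0.000000i)
  m=-7: +0.000030+0.000029i × -0.009318-0.004995i = -0.000000-0.000000i  (running Σ = -0.000000-0.000000i)
  m=-6: -0.000371+0.000312i × -0.031171-0.036992i = +0.000023+0.000004i  (running Σ = +0.000023+0.000004i)
  m=-5: -0.002232-0.003384i × -0.048979-0.146961i = -0.000388+0.000494i  (running Σ = -0.000365+0.000497i)
  m=-4: +0.022506-0.011329i × +0.019838-0.348906i = -0.003506-0.008077i  (running Σ = -0.003872-0.007580i)
  m=-3: +0.039367+0.107925i × +0.217585-0.467876i = +0.059061+0.005064i  (running Σ = +0.055190-0.002516i)
  m=-2: -0.353016+0.083841i × +0.264500-0.249888i = -0.072422+0.110390i  (running Σ = -0.017232+0.107874i)
  m=-1: -0.079030-0.674780i × -0.169882+0.067558i = +0.059012+0.109294i  (running Σ = +0.041781+0.217168i)
  m=0: +0.372386-0.000000i × -0.437607+0.000000i = -0.162959+0.000000i  (running Σ = -0.121178+0.217168i)
  m=1: +0.079030-0.674780i × +0.169882+0.067558i = +0.059012-0.109294i  (running Σ = -0.062166+0.107874i)
  m=2: -0.353016-0.083841i × +0.264500+0.249888i = -0.072422-0.110390i  (running Σ = -0.134587-0.002516i)
  m=3: -0.039367+0.107925i × -0.217585-0.467876i = +0.059061-0.005064i  (running Σ = -0.075526-0.007580i)
  m=4: +0.022506+0.011329i × +0.019838+0.348906i = -0.003506+0.008077i  (running Σ = -0.079032+0.000497i)
  m=5: +0.002232-0.003384i × +0.048979-0.146961i = -0.000388-0.000494i  (running Σ = -0.079420+0.000004i)
  m=6: -0.000371-0.000312i × -0.031171+0.036992i = +0.000023-0.000004i  (running Σ = -0.079397-0.000000i)
  m=7: -0.000030+0.000029i × +0.009318-0.004995i = -0.000000+0.000000i  (running Σ = -0.079397+0.000000i)
  m=8: +0.000001+0.000002i × -0.001436+0.000164i = -0.000000-0.000000i  (running Σ = -0.079397-0.000000i)
Σ over m = -0.079397-0.000000i; ×(4π/17) → -0.058690-0.000000i. Real part: -0.058690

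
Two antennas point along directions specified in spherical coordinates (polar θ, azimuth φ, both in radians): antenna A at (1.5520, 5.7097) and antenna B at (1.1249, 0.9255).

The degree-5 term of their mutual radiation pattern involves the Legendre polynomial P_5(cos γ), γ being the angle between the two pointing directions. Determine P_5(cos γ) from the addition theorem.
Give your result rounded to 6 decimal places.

Addition theorem: P_5(cos γ) = (4π/11) Σ_m Y*_{lm}(Ω₁) Y_{lm}(Ω₂), m = −5…5:
  [-5]  conj(Y_{5,-5})(Ω₁) = -0.44640 - 0.12555j ; Y_{5,-5}(Ω₂) = -0.02353 + 0.27647j ; Δ = 0.04521 - 0.12046j
  [-4]  conj(Y_{5,-4})(Ω₁) = -0.01824 - 0.02067j ; Y_{5,-4}(Ω₂) = -0.35526 + 0.22293j ; Δ = 0.01109 + 0.00328j
  [-3]  conj(Y_{5,-3})(Ω₁) = 0.05139 + 0.34081j ; Y_{5,-3}(Ω₂) = -0.15994 - 0.06113j ; Δ = 0.01262 - 0.05765j
  [-2]  conj(Y_{5,-2})(Ω₁) = -0.01308 + 0.02899j ; Y_{5,-2}(Ω₂) = 0.07273 + 0.25273j ; Δ = -0.00828 - 0.00120j
  [-1]  conj(Y_{5,-1})(Ω₁) = 0.26766 - 0.17288j ; Y_{5,-1}(Ω₂) = -0.15249 + 0.20256j ; Δ = -0.00580 + 0.08058j
  [+0]  conj(Y_{5,0})(Ω₁) = 0.03292 + 0.00000j ; Y_{5,0}(Ω₂) = 0.20982 + 0.00000j ; Δ = 0.00691 + 0.00000j
  [+1]  conj(Y_{5,1})(Ω₁) = -0.26766 - 0.17288j ; Y_{5,1}(Ω₂) = 0.15249 + 0.20256j ; Δ = -0.00580 - 0.08058j
  [+2]  conj(Y_{5,2})(Ω₁) = -0.01308 - 0.02899j ; Y_{5,2}(Ω₂) = 0.07273 - 0.25273j ; Δ = -0.00828 + 0.00120j
  [+3]  conj(Y_{5,3})(Ω₁) = -0.05139 + 0.34081j ; Y_{5,3}(Ω₂) = 0.15994 - 0.06113j ; Δ = 0.01262 + 0.05765j
  [+4]  conj(Y_{5,4})(Ω₁) = -0.01824 + 0.02067j ; Y_{5,4}(Ω₂) = -0.35526 - 0.22293j ; Δ = 0.01109 - 0.00328j
  [+5]  conj(Y_{5,5})(Ω₁) = 0.44640 - 0.12555j ; Y_{5,5}(Ω₂) = 0.02353 + 0.27647j ; Δ = 0.04521 + 0.12046j
Total Σ_m = 0.11659 + 0.00000j. Multiply by 1.142397: 0.13319 + 0.00000j. P_5(cos γ) = 0.133189

0.133189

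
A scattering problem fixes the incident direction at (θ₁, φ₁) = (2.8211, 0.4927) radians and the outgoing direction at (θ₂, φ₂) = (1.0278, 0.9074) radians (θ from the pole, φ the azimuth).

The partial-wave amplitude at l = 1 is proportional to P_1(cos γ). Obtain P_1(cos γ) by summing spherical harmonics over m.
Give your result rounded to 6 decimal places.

-0.243535

Expand P_1 via completeness: Σ_{m} conj(Y_{1,m}) at Ω₁ times Y_{1,m} at Ω₂ —
  m=-1: +0.095897+0.051483i × +0.182152-0.233062i = +0.029467-0.012972i  (running Σ = +0.029467-0.012972i)
  m=0: -0.463723-0.000000i × +0.252463+0.000000i = -0.117073-0.000000i  (running Σ = -0.087606-0.012972i)
  m=1: -0.095897+0.051483i × -0.182152-0.233062i = +0.029467+0.012972i  (running Σ = -0.058140+0.000000i)
Σ over m = -0.058140+0.000000i; ×(4π/3) → -0.243535+0.000000i. Real part: -0.243535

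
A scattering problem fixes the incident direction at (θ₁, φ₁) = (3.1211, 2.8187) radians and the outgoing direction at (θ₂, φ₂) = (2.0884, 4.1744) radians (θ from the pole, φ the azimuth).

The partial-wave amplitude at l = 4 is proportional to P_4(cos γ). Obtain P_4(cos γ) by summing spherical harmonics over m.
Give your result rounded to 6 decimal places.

-0.286706

Addition theorem: P_4(cos γ) = (4π/9) Σ_m Y*_{lm}(Ω₁) Y_{lm}(Ω₂), m = −4…4:
  [-4]  conj(Y_{4,-4})(Ω₁) = (0.000000, -0.000000) ; Y_{4,-4}(Ω₂) = (-0.138550, 0.210938) ; Δ = (0.000000, 0.000000)
  [-3]  conj(Y_{4,-3})(Ω₁) = (0.000006, -0.000009) ; Y_{4,-3}(Ω₂) = (-0.406055, -0.017541) ; Δ = (-0.000003, 0.000003)
  [-2]  conj(Y_{4,-2})(Ω₁) = (0.000673, -0.000507) ; Y_{4,-2}(Ω₂) = (-0.085628, -0.158690) ; Δ = (-0.000138, -0.000063)
  [-1]  conj(Y_{4,-1})(Ω₁) = (0.036738, -0.012293) ; Y_{4,-1}(Ω₂) = (-0.134068, 0.224683) ; Δ = (-0.002163, 0.009902)
  [+0]  conj(Y_{4,0})(Ω₁) = (0.844508, -0.000000) ; Y_{4,0}(Ω₂) = (-0.237689, 0.000000) ; Δ = (-0.200730, 0.000000)
  [+1]  conj(Y_{4,1})(Ω₁) = (-0.036738, -0.012293) ; Y_{4,1}(Ω₂) = (0.134068, 0.224683) ; Δ = (-0.002163, -0.009902)
  [+2]  conj(Y_{4,2})(Ω₁) = (0.000673, 0.000507) ; Y_{4,2}(Ω₂) = (-0.085628, 0.158690) ; Δ = (-0.000138, 0.000063)
  [+3]  conj(Y_{4,3})(Ω₁) = (-0.000006, -0.000009) ; Y_{4,3}(Ω₂) = (0.406055, -0.017541) ; Δ = (-0.000003, -0.000003)
  [+4]  conj(Y_{4,4})(Ω₁) = (0.000000, 0.000000) ; Y_{4,4}(Ω₂) = (-0.138550, -0.210938) ; Δ = (0.000000, -0.000000)
Σ over m = (-0.205338, -0.000000); ×(4π/9) → (-0.286706, -0.000000). Real part: -0.286706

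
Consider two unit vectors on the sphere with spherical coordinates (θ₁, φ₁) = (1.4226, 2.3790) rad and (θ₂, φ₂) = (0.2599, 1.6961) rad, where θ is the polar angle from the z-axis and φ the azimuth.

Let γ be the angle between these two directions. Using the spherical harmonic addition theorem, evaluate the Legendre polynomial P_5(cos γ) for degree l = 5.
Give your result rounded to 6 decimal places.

Addition theorem: P_5(cos γ) = (4π/11) Σ_m Y*_{lm}(Ω₁) Y_{lm}(Ω₂), m = −5…5:
  [-5]  conj(Y_{5,-5})(Ω₁) = (0.343917, -0.273238) ; Y_{5,-5}(Ω₂) = (-0.000305, -0.000421) ; Δ = (-0.000220, -0.000062)
  [-4]  conj(Y_{5,-4})(Ω₁) = (-0.206506, -0.018890) ; Y_{5,-4}(Ω₂) = (0.005425, -0.002972) ; Δ = (-0.001177, 0.000511)
  [-3]  conj(Y_{5,-3})(Ω₁) = (-0.176776, -0.202785) ; Y_{5,-3}(Ω₂) = (0.015962, 0.040444) ; Δ = (0.005380, -0.010386)
  [-2]  conj(Y_{5,-2})(Ω₁) = (-0.010431, 0.228537) ; Y_{5,-2}(Ω₂) = (-0.188812, 0.048334) ; Δ = (-0.009077, -0.043655)
  [-1]  conj(Y_{5,-1})(Ω₁) = (-0.161418, 0.154218) ; Y_{5,-1}(Ω₂) = (-0.064213, -0.509770) ; Δ = (0.088981, 0.072383)
  [+0]  conj(Y_{5,0})(Ω₁) = (0.233187, -0.000000) ; Y_{5,0}(Ω₂) = (0.517246, 0.000000) ; Δ = (0.120615, 0.000000)
  [+1]  conj(Y_{5,1})(Ω₁) = (0.161418, 0.154218) ; Y_{5,1}(Ω₂) = (0.064213, -0.509770) ; Δ = (0.088981, -0.072383)
  [+2]  conj(Y_{5,2})(Ω₁) = (-0.010431, -0.228537) ; Y_{5,2}(Ω₂) = (-0.188812, -0.048334) ; Δ = (-0.009077, 0.043655)
  [+3]  conj(Y_{5,3})(Ω₁) = (0.176776, -0.202785) ; Y_{5,3}(Ω₂) = (-0.015962, 0.040444) ; Δ = (0.005380, 0.010386)
  [+4]  conj(Y_{5,4})(Ω₁) = (-0.206506, 0.018890) ; Y_{5,4}(Ω₂) = (0.005425, 0.002972) ; Δ = (-0.001177, -0.000511)
  [+5]  conj(Y_{5,5})(Ω₁) = (-0.343917, -0.273238) ; Y_{5,5}(Ω₂) = (0.000305, -0.000421) ; Δ = (-0.000220, 0.000062)
Total Σ_m = (0.288390, -0.000000). Multiply by 1.142397: (0.329456, -0.000000). P_5(cos γ) = 0.329456

0.329456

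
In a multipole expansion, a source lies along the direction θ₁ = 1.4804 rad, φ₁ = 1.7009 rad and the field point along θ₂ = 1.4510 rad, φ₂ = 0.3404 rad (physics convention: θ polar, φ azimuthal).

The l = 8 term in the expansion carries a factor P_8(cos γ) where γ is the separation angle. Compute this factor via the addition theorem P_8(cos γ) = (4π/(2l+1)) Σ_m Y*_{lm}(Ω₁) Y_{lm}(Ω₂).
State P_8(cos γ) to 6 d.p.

-0.080051

Term-by-term m-sum for l=8 (normalisation 4π/17 = 0.739198):
  term(m=-8) = (-0.027027, -0.241226)   from Y*(Ω₁)=(0.252162, 0.430404), Y(Ω₂)=(-0.444634, -0.197705)
  term(m=-7) = (-0.042169, -0.004177)   from Y*(Ω₁)=(0.142873, -0.110900), Y(Ω₂)=(-0.170022, -0.161207)
  term(m=-6) = (-0.027775, 0.087001)   from Y*(Ω₁)=(0.229051, 0.226874), Y(Ω₂)=(0.128698, 0.252357)
  term(m=-5) = (0.046925, 0.026825)   from Y*(Ω₁)=(0.125339, -0.164698), Y(Ω₂)=(0.034166, 0.258912)
  term(m=-4) = (0.037091, -0.041479)   from Y*(Ω₁)=(0.228809, 0.131134), Y(Ω₂)=(0.043818, -0.206394)
  term(m=-3) = (-0.034535, -0.047278)   from Y*(Ω₁)=(0.082702, -0.201017), Y(Ω₂)=(0.140695, -0.229688)
  term(m=-2) = (-0.038326, 0.017143)   from Y*(Ω₁)=(0.228924, 0.060949), Y(Ω₂)=(-0.137719, 0.111551)
  term(m=-1) = (0.012555, 0.058820)   from Y*(Ω₁)=(0.028715, -0.219458), Y(Ω₂)=(-0.256152, 0.090726)
  term(m=+0) = (0.038228, 0.000000)   from Y*(Ω₁)=(0.228857, -0.000000), Y(Ω₂)=(0.167040, 0.000000)
  term(m=+1) = (0.012555, -0.058820)   from Y*(Ω₁)=(-0.028715, -0.219458), Y(Ω₂)=(0.256152, 0.090726)
  term(m=+2) = (-0.038326, -0.017143)   from Y*(Ω₁)=(0.228924, -0.060949), Y(Ω₂)=(-0.137719, -0.111551)
  term(m=+3) = (-0.034535, 0.047278)   from Y*(Ω₁)=(-0.082702, -0.201017), Y(Ω₂)=(-0.140695, -0.229688)
  term(m=+4) = (0.037091, 0.041479)   from Y*(Ω₁)=(0.228809, -0.131134), Y(Ω₂)=(0.043818, 0.206394)
  term(m=+5) = (0.046925, -0.026825)   from Y*(Ω₁)=(-0.125339, -0.164698), Y(Ω₂)=(-0.034166, 0.258912)
  term(m=+6) = (-0.027775, -0.087001)   from Y*(Ω₁)=(0.229051, -0.226874), Y(Ω₂)=(0.128698, -0.252357)
  term(m=+7) = (-0.042169, 0.004177)   from Y*(Ω₁)=(-0.142873, -0.110900), Y(Ω₂)=(0.170022, -0.161207)
  term(m=+8) = (-0.027027, 0.241226)   from Y*(Ω₁)=(0.252162, -0.430404), Y(Ω₂)=(-0.444634, 0.197705)
Accumulated sum (-0.108294, 0.000000); after 4π/(2l+1) scaling, (-0.080051, 0.000000) ⇒ P_8 = -0.080051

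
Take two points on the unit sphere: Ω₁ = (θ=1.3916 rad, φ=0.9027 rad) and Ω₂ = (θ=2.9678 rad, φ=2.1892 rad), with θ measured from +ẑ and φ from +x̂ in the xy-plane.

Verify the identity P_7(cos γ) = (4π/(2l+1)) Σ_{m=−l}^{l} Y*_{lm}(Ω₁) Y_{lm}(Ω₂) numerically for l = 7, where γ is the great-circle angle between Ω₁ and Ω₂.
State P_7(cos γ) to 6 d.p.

Addition theorem: P_7(cos γ) = (4π/15) Σ_m Y*_{lm}(Ω₁) Y_{lm}(Ω₂), m = −7…7:
  m=-7: Y*=+0.446327+0.015947i  Y=-0.000002-0.000001i  product -0.000001-0.000000i
  m=-6: Y*=+0.195883-0.230770i  Y=-0.000042+0.000027i  product -0.000002+0.000015i
  m=-5: Y*=+0.039257+0.194770i  Y=-0.000033+0.000658i  product -0.000129+0.000019i
  m=-4: Y*=+0.282942+0.143443i  Y=+0.004876+0.003847i  product +0.000828+0.001788i
  m=-3: Y*=-0.100204+0.046380i  Y=+0.040382-0.011805i  product -0.003499+0.003056i
  m=-2: Y*=-0.073121+0.305939i  Y=+0.064748-0.186601i  product +0.052354+0.033453i
  m=-1: Y*=-0.046607-0.059059i  Y=-0.331554-0.465992i  product -0.012068+0.041299i
  m=+0: Y*=-0.312530-0.000000i  Y=-0.676658+0.000000i  product +0.211476+0.000000i
  m=+1: Y*=+0.046607-0.059059i  Y=+0.331554-0.465992i  product -0.012068-0.041299i
  m=+2: Y*=-0.073121-0.305939i  Y=+0.064748+0.186601i  product +0.052354-0.033453i
  m=+3: Y*=+0.100204+0.046380i  Y=-0.040382-0.011805i  product -0.003499-0.003056i
  m=+4: Y*=+0.282942-0.143443i  Y=+0.004876-0.003847i  product +0.000828-0.001788i
  m=+5: Y*=-0.039257+0.194770i  Y=+0.000033+0.000658i  product -0.000129-0.000019i
  m=+6: Y*=+0.195883+0.230770i  Y=-0.000042-0.000027i  product -0.000002-0.000015i
  m=+7: Y*=-0.446327+0.015947i  Y=+0.000002-0.000001i  product -0.000001+0.000000i
Total Σ_m = +0.286440-0.000000i. Multiply by 0.837758: +0.239968-0.000000i. P_7(cos γ) = 0.239968

0.239968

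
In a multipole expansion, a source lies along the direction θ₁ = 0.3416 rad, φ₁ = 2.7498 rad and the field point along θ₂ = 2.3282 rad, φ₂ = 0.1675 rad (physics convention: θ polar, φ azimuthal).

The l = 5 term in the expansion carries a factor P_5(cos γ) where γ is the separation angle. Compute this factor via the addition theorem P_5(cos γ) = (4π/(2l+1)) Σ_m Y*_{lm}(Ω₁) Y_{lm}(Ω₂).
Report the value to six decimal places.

Expand P_5 via completeness: Σ_{m} conj(Y_{5,m}) at Ω₁ times Y_{5,m} at Ω₂ —
  term(m=-5) = +0.000173+0.000062i   from Y*(Ω₁)=+0.000741+0.001812i, Y(Ω₂)=+0.062925-0.069849i
  term(m=-4) = +0.003026+0.003848i   from Y*(Ω₁)=+0.000063-0.017416i, Y(Ω₂)=-0.220330+0.174557i
  term(m=-3) = +0.004188+0.038965i   from Y*(Ω₁)=-0.035017+0.083892i, Y(Ω₂)=+0.377802-0.207623i
  term(m=-2) = -0.033314+0.068577i   from Y*(Ω₁)=+0.211150-0.210386i, Y(Ω₂)=-0.241560+0.084092i
  term(m=-1) = +0.100761-0.063073i   from Y*(Ω₁)=-0.507938+0.209855i, Y(Ω₂)=-0.213271+0.036061i
  term(m=+0) = +0.088965+0.000000i   from Y*(Ω₁)=+0.276473-0.000000i, Y(Ω₂)=+0.321784+0.000000i
  term(m=+1) = +0.100761+0.063073i   from Y*(Ω₁)=+0.507938+0.209855i, Y(Ω₂)=+0.213271+0.036061i
  term(m=+2) = -0.033314-0.068577i   from Y*(Ω₁)=+0.211150+0.210386i, Y(Ω₂)=-0.241560-0.084092i
  term(m=+3) = +0.004188-0.038965i   from Y*(Ω₁)=+0.035017+0.083892i, Y(Ω₂)=-0.377802-0.207623i
  term(m=+4) = +0.003026-0.003848i   from Y*(Ω₁)=+0.000063+0.017416i, Y(Ω₂)=-0.220330-0.174557i
  term(m=+5) = +0.000173-0.000062i   from Y*(Ω₁)=-0.000741+0.001812i, Y(Ω₂)=-0.062925-0.069849i
Total Σ_m = +0.238634+0.000000i. Multiply by 1.142397: +0.272615+0.000000i. P_5(cos γ) = 0.272615

0.272615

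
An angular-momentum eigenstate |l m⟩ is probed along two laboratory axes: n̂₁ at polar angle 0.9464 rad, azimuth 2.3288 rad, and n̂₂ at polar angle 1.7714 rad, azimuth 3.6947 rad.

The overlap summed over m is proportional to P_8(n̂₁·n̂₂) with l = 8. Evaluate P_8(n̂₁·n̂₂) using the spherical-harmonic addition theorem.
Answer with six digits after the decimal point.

0.253486

Addition theorem: P_8(cos γ) = (4π/17) Σ_m Y*_{lm}(Ω₁) Y_{lm}(Ω₂), m = −8…8:
  m=-8: Y*=(0.094444, -0.021036)  Y=(-0.124300, 0.420322)  product (-0.002898, 0.042312)
  m=-7: Y*=(-0.231171, -0.156002)  Y=(-0.265622, 0.237786)  product (0.098499, -0.013531)
  m=-6: Y*=(0.072485, 0.437015)  Y=(0.132702, -0.023744)  product (0.019995, 0.056272)
  m=-5: Y*=(0.214604, -0.283223)  Y=(0.327458, 0.129296)  product (0.106894, -0.064996)
  m=-4: Y*=(0.042784, -0.004707)  Y=(-0.013096, -0.017530)  product (-0.000643, -0.000688)
  m=-3: Y*=(-0.276762, -0.234639)  Y=(-0.029383, -0.331044)  product (-0.069544, 0.098515)
  m=-2: Y*=(0.008327, 0.151827)  Y=(0.013014, -0.025968)  product (0.004051, 0.001760)
  m=-1: Y*=(-0.206199, 0.217818)  Y=(-0.272190, 0.168047)  product (0.019522, -0.093939)
  m=+0: Y*=(0.200870, -0.000000)  Y=(-0.043972, 0.000000)  product (-0.008833, 0.000000)
  m=+1: Y*=(0.206199, 0.217818)  Y=(0.272190, 0.168047)  product (0.019522, 0.093939)
  m=+2: Y*=(0.008327, -0.151827)  Y=(0.013014, 0.025968)  product (0.004051, -0.001760)
  m=+3: Y*=(0.276762, -0.234639)  Y=(0.029383, -0.331044)  product (-0.069544, -0.098515)
  m=+4: Y*=(0.042784, 0.004707)  Y=(-0.013096, 0.017530)  product (-0.000643, 0.000688)
  m=+5: Y*=(-0.214604, -0.283223)  Y=(-0.327458, 0.129296)  product (0.106894, 0.064996)
  m=+6: Y*=(0.072485, -0.437015)  Y=(0.132702, 0.023744)  product (0.019995, -0.056272)
  m=+7: Y*=(0.231171, -0.156002)  Y=(0.265622, 0.237786)  product (0.098499, 0.013531)
  m=+8: Y*=(0.094444, 0.021036)  Y=(-0.124300, -0.420322)  product (-0.002898, -0.042312)
Σ over m = (0.342920, 0.000000); ×(4π/17) → (0.253486, 0.000000). Real part: 0.253486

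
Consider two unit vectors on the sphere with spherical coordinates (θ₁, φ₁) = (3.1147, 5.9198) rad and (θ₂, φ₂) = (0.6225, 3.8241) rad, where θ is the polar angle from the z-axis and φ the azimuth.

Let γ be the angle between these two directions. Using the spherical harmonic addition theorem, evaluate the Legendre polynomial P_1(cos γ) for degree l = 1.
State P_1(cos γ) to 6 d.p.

Term-by-term m-sum for l=1 (normalisation 4π/3 = 4.188790):
  m=-1: Y*=0.00868 - 0.00330j  Y=-0.15632 + 0.12706j  product -0.00094 + 0.00162j
  m=+0: Y*=-0.48843 + 0.00000j  Y=0.39695 + 0.00000j  product -0.19388 + 0.00000j
  m=+1: Y*=-0.00868 - 0.00330j  Y=0.15632 + 0.12706j  product -0.00094 - 0.00162j
Total Σ_m = -0.19576 + 0.00000j. Multiply by 4.188790: -0.81999 + 0.00000j. P_1(cos γ) = -0.819986

-0.819986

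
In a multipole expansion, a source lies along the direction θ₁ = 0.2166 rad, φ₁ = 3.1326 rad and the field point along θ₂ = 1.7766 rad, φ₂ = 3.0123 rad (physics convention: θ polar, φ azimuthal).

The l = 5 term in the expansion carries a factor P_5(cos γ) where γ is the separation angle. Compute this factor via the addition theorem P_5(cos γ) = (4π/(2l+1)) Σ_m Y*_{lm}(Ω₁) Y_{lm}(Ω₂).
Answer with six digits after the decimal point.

Expand P_5 via completeness: Σ_{m} conj(Y_{5,m}) at Ω₁ times Y_{5,m} at Ω₂ —
  m=-5: (-0.000213, 0.000010) × (-0.333004, -0.251297) = (0.000073, 0.000050)  (running Σ = (0.000073, 0.000050))
  m=-4: (0.003056, -0.000110) × (-0.239389, -0.136167) = (-0.000746, -0.000390)  (running Σ = (-0.000673, -0.000340))
  m=-3: (-0.026034, 0.000703) × (0.187493, 0.076605) = (-0.004935, -0.001863)  (running Σ = (-0.005608, -0.002202))
  m=-2: (0.142278, -0.002559) × (0.280641, 0.074232) = (0.040119, 0.009843)  (running Σ = (0.034511, 0.007641))
  m=-1: (-0.464705, 0.004179) × (-0.140522, -0.018270) = (0.065377, 0.007903)  (running Σ = (0.099888, 0.015544))
  m=0: (0.633674, -0.000000) × (-0.291251, 0.000000) = (-0.184558, 0.000000)  (running Σ = (-0.084670, 0.015544))
  m=1: (0.464705, 0.004179) × (0.140522, -0.018270) = (0.065377, -0.007903)  (running Σ = (-0.019293, 0.007641))
  m=2: (0.142278, 0.002559) × (0.280641, -0.074232) = (0.040119, -0.009843)  (running Σ = (0.020826, -0.002202))
  m=3: (0.026034, 0.000703) × (-0.187493, 0.076605) = (-0.004935, 0.001863)  (running Σ = (0.015891, -0.000340))
  m=4: (0.003056, 0.000110) × (-0.239389, 0.136167) = (-0.000746, 0.000390)  (running Σ = (0.015145, 0.000050))
  m=5: (0.000213, 0.000010) × (0.333004, -0.251297) = (0.000073, -0.000050)  (running Σ = (0.015218, 0.000000))
Accumulated sum (0.015218, 0.000000); after 4π/(2l+1) scaling, (0.017385, 0.000000) ⇒ P_5 = 0.017385

0.017385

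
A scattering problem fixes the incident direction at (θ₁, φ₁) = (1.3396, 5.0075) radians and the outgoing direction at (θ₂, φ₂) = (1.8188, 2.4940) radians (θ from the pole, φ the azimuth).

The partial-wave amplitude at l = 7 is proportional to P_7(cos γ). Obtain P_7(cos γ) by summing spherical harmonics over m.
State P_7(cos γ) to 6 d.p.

Term-by-term m-sum for l=7 (normalisation 4π/15 = 0.837758):
  m=-7: -0.364329-0.196666i × +0.071721+0.395845i = +0.051719-0.158323i  (running Σ = +0.051719-0.158323i)
  m=-6: +0.072403-0.357412i × +0.280446+0.258118i = +0.112560-0.081547i  (running Σ = +0.164279-0.239869i)
  m=-5: -0.101318+0.009679i × -0.067750-0.006549i = +0.006928+0.000008i  (running Σ = +0.171206-0.239862i)
  m=-4: -0.133121-0.323527i × -0.300409+0.184688i = +0.099742+0.072605i  (running Σ = +0.270949-0.167257i)
  m=-3: +0.005622-0.004597i × -0.016765+0.042970i = +0.000103+0.000319i  (running Σ = +0.271052-0.166938i)
  m=-2: -0.271455-0.181841i × -0.087327-0.308785i = -0.032445+0.099701i  (running Σ = +0.238607-0.067237i)
  m=-1: +0.014209-0.046743i × -0.070673-0.053458i = -0.003503+0.002544i  (running Σ = +0.235104-0.064694i)
  m=0: -0.317771-0.000000i × +0.309116+0.000000i = -0.098228-0.000000i  (running Σ = +0.136876-0.064694i)
  m=1: -0.014209-0.046743i × +0.070673-0.053458i = -0.003503-0.002544i  (running Σ = +0.133373-0.067237i)
  m=2: -0.271455+0.181841i × -0.087327+0.308785i = -0.032445-0.099701i  (running Σ = +0.100929-0.166938i)
  m=3: -0.005622-0.004597i × +0.016765+0.042970i = +0.000103-0.000319i  (running Σ = +0.101032-0.167257i)
  m=4: -0.133121+0.323527i × -0.300409-0.184688i = +0.099742-0.072605i  (running Σ = +0.200774-0.239862i)
  m=5: +0.101318+0.009679i × +0.067750-0.006549i = +0.006928-0.000008i  (running Σ = +0.207702-0.239869i)
  m=6: +0.072403+0.357412i × +0.280446-0.258118i = +0.112560+0.081547i  (running Σ = +0.320261-0.158323i)
  m=7: +0.364329-0.196666i × -0.071721+0.395845i = +0.051719+0.158323i  (running Σ = +0.371981+0.000000i)
Total Σ_m = +0.371981+0.000000i. Multiply by 0.837758: +0.311630+0.000000i. P_7(cos γ) = 0.311630

0.311630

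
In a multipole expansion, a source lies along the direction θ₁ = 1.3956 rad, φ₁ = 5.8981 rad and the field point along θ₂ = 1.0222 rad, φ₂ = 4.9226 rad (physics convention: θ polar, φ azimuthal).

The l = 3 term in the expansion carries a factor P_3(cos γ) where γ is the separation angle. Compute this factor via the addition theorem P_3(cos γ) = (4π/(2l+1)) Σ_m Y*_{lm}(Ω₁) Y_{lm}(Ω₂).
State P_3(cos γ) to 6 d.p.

Summing Y*_{l m}(θ₁,φ₁)·Y_{l m}(θ₂,φ₂) over m ∈ [−3, 3]; prefactor 4π/(2·3+1) = 1.795196:
  term(m=-3) = -0.100868+0.022037i   from Y*(Ω₁)=+0.160810-0.364455i, Y(Ω₂)=-0.152830-0.209332i
  term(m=-2) = -0.024871+0.062233i   from Y*(Ω₁)=+0.123978-0.120259i, Y(Ω₂)=-0.354227+0.158368i
  term(m=-1) = -0.015014-0.022169i   from Y*(Ω₁)=-0.250127+0.101382i, Y(Ω₂)=+0.020701+0.097022i
  term(m=+0) = +0.059134+0.000000i   from Y*(Ω₁)=-0.185255-0.000000i, Y(Ω₂)=-0.319204+0.000000i
  term(m=+1) = -0.015014+0.022169i   from Y*(Ω₁)=+0.250127+0.101382i, Y(Ω₂)=-0.020701+0.097022i
  term(m=+2) = -0.024871-0.062233i   from Y*(Ω₁)=+0.123978+0.120259i, Y(Ω₂)=-0.354227-0.158368i
  term(m=+3) = -0.100868-0.022037i   from Y*(Ω₁)=-0.160810-0.364455i, Y(Ω₂)=+0.152830-0.209332i
Total Σ_m = -0.222374+0.000000i. Multiply by 1.795196: -0.399205+0.000000i. P_3(cos γ) = -0.399205

-0.399205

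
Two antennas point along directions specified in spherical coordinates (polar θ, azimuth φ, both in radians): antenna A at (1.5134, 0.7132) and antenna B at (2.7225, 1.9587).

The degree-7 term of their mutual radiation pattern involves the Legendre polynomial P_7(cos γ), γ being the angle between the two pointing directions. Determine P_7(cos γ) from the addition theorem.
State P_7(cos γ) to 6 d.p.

-0.160371

Expand P_7 via completeness: Σ_{m} conj(Y_{7,m}) at Ω₁ times Y_{7,m} at Ω₂ —
  m=-7: (0.136609, -0.475052) × (0.000382, -0.000841) = (-0.000347, -0.000296)  (running Σ = (-0.000347, -0.000296))
  m=-6: (-0.044610, -0.096456) × (-0.005327, -0.005643) = (-0.000307, 0.000766)  (running Σ = (-0.000654, 0.000469))
  m=-5: (0.317445, 0.143444) × (-0.037609, 0.014532) = (-0.014023, -0.000782)  (running Σ = (-0.014677, -0.000313))
  m=-4: (0.118552, -0.035222) × (-0.002767, 0.144220) = (0.004752, 0.017195)  (running Σ = (-0.009926, 0.016883))
  m=-3: (-0.165101, 0.258260) × (0.325112, 0.140179) = (-0.089879, 0.060820)  (running Σ = (-0.099805, 0.077702))
  m=-2: (0.018845, 0.129598) × (0.384800, -0.377489) = (0.056173, 0.042756)  (running Σ = (-0.043631, 0.120458))
  m=-1: (-0.219966, -0.190295) × (-0.120272, -0.294347) = (-0.029557, 0.087634)  (running Σ = (-0.073188, 0.208092))
  m=0: (-0.133068, -0.000000) × (0.338570, 0.000000) = (-0.045053, -0.000000)  (running Σ = (-0.118241, 0.208092))
  m=1: (0.219966, -0.190295) × (0.120272, -0.294347) = (-0.029557, -0.087634)  (running Σ = (-0.147798, 0.120458))
  m=2: (0.018845, -0.129598) × (0.384800, 0.377489) = (0.056173, -0.042756)  (running Σ = (-0.091624, 0.077702))
  m=3: (0.165101, 0.258260) × (-0.325112, 0.140179) = (-0.089879, -0.060820)  (running Σ = (-0.181503, 0.016883))
  m=4: (0.118552, 0.035222) × (-0.002767, -0.144220) = (0.004752, -0.017195)  (running Σ = (-0.176751, -0.000313))
  m=5: (-0.317445, 0.143444) × (0.037609, 0.014532) = (-0.014023, 0.000782)  (running Σ = (-0.190775, 0.000469))
  m=6: (-0.044610, 0.096456) × (-0.005327, 0.005643) = (-0.000307, -0.000766)  (running Σ = (-0.191081, -0.000296))
  m=7: (-0.136609, -0.475052) × (-0.000382, -0.000841) = (-0.000347, 0.000296)  (running Σ = (-0.191429, -0.000000))
Total Σ_m = (-0.191429, -0.000000). Multiply by 0.837758: (-0.160371, -0.000000). P_7(cos γ) = -0.160371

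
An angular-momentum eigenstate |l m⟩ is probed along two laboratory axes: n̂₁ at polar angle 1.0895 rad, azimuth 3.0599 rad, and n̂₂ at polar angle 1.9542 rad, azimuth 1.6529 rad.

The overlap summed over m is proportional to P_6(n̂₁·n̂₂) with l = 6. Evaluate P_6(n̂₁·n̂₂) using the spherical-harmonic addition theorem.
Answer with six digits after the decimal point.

-0.302500

Expand P_6 via completeness: Σ_{m} conj(Y_{6,m}) at Ω₁ times Y_{6,m} at Ω₂ —
  m=-6: +0.206721-0.110304i × -0.270794+0.145352i = -0.039946+0.059917i  (running Σ = -0.039946+0.059917i)
  m=-5: -0.389028+0.168374i × +0.171384+0.393762i = -0.132972-0.124328i  (running Σ = -0.172918-0.064411i)
  m=-4: +0.283131-0.095959i × +0.134720-0.045906i = +0.033738-0.025925i  (running Σ = -0.139180-0.090336i)
  m=-3: +0.130933-0.032747i × +0.069223+0.275332i = +0.018080+0.033783i  (running Σ = -0.121100-0.056553i)
  m=-2: -0.338817+0.055856i × +0.241153-0.039959i = -0.079475+0.027008i  (running Σ = -0.200575-0.029544i)
  m=-1: -0.014568+0.001193i × +0.016974+0.206275i = -0.000493-0.002985i  (running Σ = -0.201068-0.032529i)
  m=0: +0.337470-0.000000i × +0.264314+0.000000i = +0.089198+0.000000i  (running Σ = -0.111870-0.032529i)
  m=1: +0.014568+0.001193i × -0.016974+0.206275i = -0.000493+0.002985i  (running Σ = -0.112363-0.029544i)
  m=2: -0.338817-0.055856i × +0.241153+0.039959i = -0.079475-0.027008i  (running Σ = -0.191838-0.056553i)
  m=3: -0.130933-0.032747i × -0.069223+0.275332i = +0.018080-0.033783i  (running Σ = -0.173758-0.090336i)
  m=4: +0.283131+0.095959i × +0.134720+0.045906i = +0.033738+0.025925i  (running Σ = -0.140020-0.064411i)
  m=5: +0.389028+0.168374i × -0.171384+0.393762i = -0.132972+0.124328i  (running Σ = -0.272992+0.059917i)
  m=6: +0.206721+0.110304i × -0.270794-0.145352i = -0.039946-0.059917i  (running Σ = -0.312938-0.000000i)
Σ over m = -0.312938-0.000000i; ×(4π/13) → -0.302500-0.000000i. Real part: -0.302500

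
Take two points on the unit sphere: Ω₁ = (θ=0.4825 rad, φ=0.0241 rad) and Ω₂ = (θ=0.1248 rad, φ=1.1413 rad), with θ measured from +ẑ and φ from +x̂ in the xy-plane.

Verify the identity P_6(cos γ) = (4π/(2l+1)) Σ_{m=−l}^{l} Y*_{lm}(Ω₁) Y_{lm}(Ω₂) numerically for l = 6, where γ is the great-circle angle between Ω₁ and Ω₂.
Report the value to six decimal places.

Term-by-term m-sum for l=6 (normalisation 4π/13 = 0.966644):
  [-6]  conj(Y_{6,-6})(Ω₁) = +0.004770+0.000695i ; Y_{6,-6}(Ω₂) = +0.000002-0.000001i ; Δ = +0.000000-0.000000i
  [-5]  conj(Y_{6,-5})(Ω₁) = +0.031650+0.003832i ; Y_{6,-5}(Ω₂) = +0.000042+0.000027i ; Δ = +0.000001+0.000001i
  [-4]  conj(Y_{6,-4})(Ω₁) = +0.125621+0.012147i ; Y_{6,-4}(Ω₂) = -0.000123+0.000833i ; Δ = -0.000026+0.000103i
  [-3]  conj(Y_{6,-3})(Ω₁) = +0.323778+0.023450i ; Y_{6,-3}(Ω₂) = -0.009374+0.002719i ; Δ = -0.003099+0.000660i
  [-2]  conj(Y_{6,-2})(Ω₁) = +0.503963+0.024310i ; Y_{6,-2}(Ω₂) = -0.050316-0.058326i ; Δ = -0.023939-0.030617i
  [-1]  conj(Y_{6,-1})(Ω₁) = +0.301166+0.007260i ; Y_{6,-1}(Ω₂) = +0.157854-0.344650i ; Δ = +0.050042-0.102651i
  [+0]  conj(Y_{6,0})(Ω₁) = -0.314898-0.000000i ; Y_{6,0}(Ω₂) = +0.857348+0.000000i ; Δ = -0.269977-0.000000i
  [+1]  conj(Y_{6,1})(Ω₁) = -0.301166+0.007260i ; Y_{6,1}(Ω₂) = -0.157854-0.344650i ; Δ = +0.050042+0.102651i
  [+2]  conj(Y_{6,2})(Ω₁) = +0.503963-0.024310i ; Y_{6,2}(Ω₂) = -0.050316+0.058326i ; Δ = -0.023939+0.030617i
  [+3]  conj(Y_{6,3})(Ω₁) = -0.323778+0.023450i ; Y_{6,3}(Ω₂) = +0.009374+0.002719i ; Δ = -0.003099-0.000660i
  [+4]  conj(Y_{6,4})(Ω₁) = +0.125621-0.012147i ; Y_{6,4}(Ω₂) = -0.000123-0.000833i ; Δ = -0.000026-0.000103i
  [+5]  conj(Y_{6,5})(Ω₁) = -0.031650+0.003832i ; Y_{6,5}(Ω₂) = -0.000042+0.000027i ; Δ = +0.000001-0.000001i
  [+6]  conj(Y_{6,6})(Ω₁) = +0.004770-0.000695i ; Y_{6,6}(Ω₂) = +0.000002+0.000001i ; Δ = +0.000000+0.000000i
Σ over m = -0.224018-0.000000i; ×(4π/13) → -0.216546-0.000000i. Real part: -0.216546

-0.216546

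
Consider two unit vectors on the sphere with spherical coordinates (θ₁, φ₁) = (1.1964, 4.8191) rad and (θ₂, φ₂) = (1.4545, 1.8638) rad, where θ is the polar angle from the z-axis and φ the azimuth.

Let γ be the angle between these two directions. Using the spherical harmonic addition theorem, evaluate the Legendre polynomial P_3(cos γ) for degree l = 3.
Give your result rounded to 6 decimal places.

Term-by-term m-sum for l=3 (normalisation 4π/7 = 1.795196):
  m=-3: -0.10586 + 0.31930j × 0.31484 + 0.26080j = -0.11660 + 0.07292j  (running Σ = -0.11660 + 0.07292j)
  m=-2: -0.31642 - 0.06858j × -0.09747 + 0.06470j = 0.03528 - 0.01379j  (running Σ = -0.08132 + 0.05913j)
  m=-1: -0.01061 + 0.09908j × 0.08647 + 0.28663j = -0.02932 + 0.00553j  (running Σ = -0.11064 + 0.06466j)
  m=0: -0.31816 + 0.00000j × -0.12699 + 0.00000j = 0.04040 + 0.00000j  (running Σ = -0.07024 + 0.06466j)
  m=1: 0.01061 + 0.09908j × -0.08647 + 0.28663j = -0.02932 - 0.00553j  (running Σ = -0.09955 + 0.05913j)
  m=2: -0.31642 + 0.06858j × -0.09747 - 0.06470j = 0.03528 + 0.01379j  (running Σ = -0.06427 + 0.07292j)
  m=3: 0.10586 + 0.31930j × -0.31484 + 0.26080j = -0.11660 - 0.07292j  (running Σ = -0.18087 + 0.00000j)
Total Σ_m = -0.18087 + 0.00000j. Multiply by 1.795196: -0.32470 + 0.00000j. P_3(cos γ) = -0.324703

-0.324703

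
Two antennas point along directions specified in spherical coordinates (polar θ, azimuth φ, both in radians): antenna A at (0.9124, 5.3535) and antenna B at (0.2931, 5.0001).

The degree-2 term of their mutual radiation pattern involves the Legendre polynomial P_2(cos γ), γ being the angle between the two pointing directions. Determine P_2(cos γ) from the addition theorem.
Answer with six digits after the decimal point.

Expand P_2 via completeness: Σ_{m} conj(Y_{2,m}) at Ω₁ times Y_{2,m} at Ω₂ —
  [-2]  conj(Y_{2,-2})(Ω₁) = -0.06878 - 0.23168j ; Y_{2,-2}(Ω₂) = -0.02705 + 0.01755j ; Δ = 0.00593 + 0.00506j
  [-1]  conj(Y_{2,-1})(Ω₁) = 0.22361 - 0.29964j ; Y_{2,-1}(Ω₂) = 0.06064 + 0.20490j ; Δ = 0.07496 + 0.02765j
  [+0]  conj(Y_{2,0})(Ω₁) = 0.03882 + 0.00000j ; Y_{2,0}(Ω₂) = 0.55180 + 0.00000j ; Δ = 0.02142 + 0.00000j
  [+1]  conj(Y_{2,1})(Ω₁) = -0.22361 - 0.29964j ; Y_{2,1}(Ω₂) = -0.06064 + 0.20490j ; Δ = 0.07496 - 0.02765j
  [+2]  conj(Y_{2,2})(Ω₁) = -0.06878 + 0.23168j ; Y_{2,2}(Ω₂) = -0.02705 - 0.01755j ; Δ = 0.00593 - 0.00506j
Total Σ_m = 0.18318 - 0.00000j. Multiply by 2.513274: 0.46039 - 0.00000j. P_2(cos γ) = 0.460389

0.460389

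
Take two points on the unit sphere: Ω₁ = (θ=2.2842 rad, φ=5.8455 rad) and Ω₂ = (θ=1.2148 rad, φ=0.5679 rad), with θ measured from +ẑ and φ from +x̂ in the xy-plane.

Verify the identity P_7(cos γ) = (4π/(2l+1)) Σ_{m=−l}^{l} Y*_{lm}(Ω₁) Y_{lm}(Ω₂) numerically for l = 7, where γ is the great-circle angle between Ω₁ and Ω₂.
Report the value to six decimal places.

-0.266367

Expand P_7 via completeness: Σ_{m} conj(Y_{7,m}) at Ω₁ times Y_{7,m} at Ω₂ —
  term(m=-7) = 0.01634 - 0.01541j   from Y*(Ω₁)=-0.07045 - 0.00549j, Y(Ω₂)=-0.21360 + 0.23531j
  term(m=-6) = -0.09804 - 0.02500j   from Y*(Ω₁)=0.19910 + 0.11281j, Y(Ω₂)=-0.42662 + 0.11615j
  term(m=-5) = 0.01976 + 0.06053j   from Y*(Ω₁)=-0.23989 - 0.33771j, Y(Ω₂)=-0.14676 - 0.04573j
  term(m=-4) = -0.07196 + 0.08719j   from Y*(Ω₁)=0.07213 + 0.39653j, Y(Ω₂)=0.18087 + 0.21439j
  term(m=-3) = 0.01209 + 0.00152j   from Y*(Ω₁)=0.01172 - 0.04448j, Y(Ω₂)=0.03509 + 0.26250j
  term(m=-2) = -0.02636 - 0.05593j   from Y*(Ω₁)=0.22060 - 0.26435j, Y(Ω₂)=0.07567 - 0.16284j
  term(m=-1) = -0.03220 + 0.05077j   from Y*(Ω₁)=-0.18700 + 0.08751j, Y(Ω₂)=0.24547 - 0.15662j
  term(m=+0) = 0.04280 + 0.00000j   from Y*(Ω₁)=-0.29035 + 0.00000j, Y(Ω₂)=-0.14739 + 0.00000j
  term(m=+1) = -0.03220 - 0.05077j   from Y*(Ω₁)=0.18700 + 0.08751j, Y(Ω₂)=-0.24547 - 0.15662j
  term(m=+2) = -0.02636 + 0.05593j   from Y*(Ω₁)=0.22060 + 0.26435j, Y(Ω₂)=0.07567 + 0.16284j
  term(m=+3) = 0.01209 - 0.00152j   from Y*(Ω₁)=-0.01172 - 0.04448j, Y(Ω₂)=-0.03509 + 0.26250j
  term(m=+4) = -0.07196 - 0.08719j   from Y*(Ω₁)=0.07213 - 0.39653j, Y(Ω₂)=0.18087 - 0.21439j
  term(m=+5) = 0.01976 - 0.06053j   from Y*(Ω₁)=0.23989 - 0.33771j, Y(Ω₂)=0.14676 - 0.04573j
  term(m=+6) = -0.09804 + 0.02500j   from Y*(Ω₁)=0.19910 - 0.11281j, Y(Ω₂)=-0.42662 - 0.11615j
  term(m=+7) = 0.01634 + 0.01541j   from Y*(Ω₁)=0.07045 - 0.00549j, Y(Ω₂)=0.21360 + 0.23531j
Total Σ_m = -0.31795 + 0.00000j. Multiply by 0.837758: -0.26637 + 0.00000j. P_7(cos γ) = -0.266367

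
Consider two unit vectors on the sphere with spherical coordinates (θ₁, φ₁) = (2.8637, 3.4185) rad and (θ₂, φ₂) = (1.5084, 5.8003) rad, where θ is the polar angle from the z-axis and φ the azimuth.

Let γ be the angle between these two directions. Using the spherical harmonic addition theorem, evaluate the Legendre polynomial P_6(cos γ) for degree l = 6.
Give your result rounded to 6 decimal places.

0.042334

Addition theorem: P_6(cos γ) = (4π/13) Σ_m Y*_{lm}(Ω₁) Y_{lm}(Ω₂), m = −6…6:
  m=-6: Y*=-0.000019+0.000205i  Y=-0.463296+0.115480i  product -0.000015-0.000097i
  m=-5: Y*=+0.000463+0.002457i  Y=-0.077200+0.068695i  product -0.000205-0.000158i
  m=-4: Y*=+0.008281+0.016581i  Y=+0.119612-0.317059i  product +0.006248-0.000642i
  m=-3: Y*=+0.062546+0.068490i  Y=-0.014549-0.118527i  product +0.007208-0.008410i
  m=-2: Y*=+0.262142+0.162100i  Y=+0.171707+0.248296i  product +0.004763+0.092923i
  m=-1: Y*=+0.572640+0.162749i  Y=+0.110900+0.058143i  product +0.054043+0.051344i
  m=+0: Y*=+0.343225-0.000000i  Y=-0.292195+0.000000i  product -0.100289+0.000000i
  m=+1: Y*=-0.572640+0.162749i  Y=-0.110900+0.058143i  product +0.054043-0.051344i
  m=+2: Y*=+0.262142-0.162100i  Y=+0.171707-0.248296i  product +0.004763-0.092923i
  m=+3: Y*=-0.062546+0.068490i  Y=+0.014549-0.118527i  product +0.007208+0.008410i
  m=+4: Y*=+0.008281-0.016581i  Y=+0.119612+0.317059i  product +0.006248+0.000642i
  m=+5: Y*=-0.000463+0.002457i  Y=+0.077200+0.068695i  product -0.000205+0.000158i
  m=+6: Y*=-0.000019-0.000205i  Y=-0.463296-0.115480i  product -0.000015+0.000097i
Σ over m = +0.043795-0.000000i; ×(4π/13) → +0.042334-0.000000i. Real part: 0.042334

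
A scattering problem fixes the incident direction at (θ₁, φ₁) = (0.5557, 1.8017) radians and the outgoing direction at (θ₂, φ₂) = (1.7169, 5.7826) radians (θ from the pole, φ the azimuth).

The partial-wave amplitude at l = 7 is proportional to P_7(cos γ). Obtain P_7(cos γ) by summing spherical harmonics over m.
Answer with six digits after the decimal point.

-0.163698

Expand P_7 via completeness: Σ_{m} conj(Y_{7,m}) at Ω₁ times Y_{7,m} at Ω₂ —
  m=-7: 0.00568 + 0.00026j × -0.43377 - 0.16451j = -0.00242 - 0.00105j  (running Σ = -0.00242 - 0.00105j)
  m=-6: -0.00631 - 0.03367j × 0.25300 - 0.03516j = -0.00278 - 0.00830j  (running Σ = -0.00520 - 0.00934j)
  m=-5: -0.11493 + 0.05081j × 0.20230 - 0.15020j = -0.01562 + 0.02754j  (running Σ = -0.02082 + 0.01820j)
  m=-4: 0.18580 + 0.24584j × -0.11664 + 0.25330j = -0.08395 + 0.01839j  (running Σ = -0.10477 + 0.03659j)
  m=-3: 0.30963 - 0.37309j × 0.01231 + 0.17799j = 0.07022 + 0.05052j  (running Σ = -0.03455 + 0.08711j)
  m=-2: -0.33430 - 0.16638j × -0.15310 - 0.23906j = 0.01141 + 0.10539j  (running Σ = -0.02314 + 0.19250j)
  m=-1: 0.03186 - 0.13551j × -0.13067 - 0.07148j = -0.01385 + 0.01543j  (running Σ = -0.03699 + 0.20793j)
  m=0: -0.42660 + 0.00000j × 0.28462 + 0.00000j = -0.12142 + 0.00000j  (running Σ = -0.15841 + 0.20793j)
  m=1: -0.03186 - 0.13551j × 0.13067 - 0.07148j = -0.01385 - 0.01543j  (running Σ = -0.17226 + 0.19250j)
  m=2: -0.33430 + 0.16638j × -0.15310 + 0.23906j = 0.01141 - 0.10539j  (running Σ = -0.16085 + 0.08711j)
  m=3: -0.30963 - 0.37309j × -0.01231 + 0.17799j = 0.07022 - 0.05052j  (running Σ = -0.09063 + 0.03659j)
  m=4: 0.18580 - 0.24584j × -0.11664 - 0.25330j = -0.08395 - 0.01839j  (running Σ = -0.17458 + 0.01820j)
  m=5: 0.11493 + 0.05081j × -0.20230 - 0.15020j = -0.01562 - 0.02754j  (running Σ = -0.19020 - 0.00934j)
  m=6: -0.00631 + 0.03367j × 0.25300 + 0.03516j = -0.00278 + 0.00830j  (running Σ = -0.19298 - 0.00105j)
  m=7: -0.00568 + 0.00026j × 0.43377 - 0.16451j = -0.00242 + 0.00105j  (running Σ = -0.19540 + 0.00000j)
Accumulated sum -0.19540 + 0.00000j; after 4π/(2l+1) scaling, -0.16370 + 0.00000j ⇒ P_7 = -0.163698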